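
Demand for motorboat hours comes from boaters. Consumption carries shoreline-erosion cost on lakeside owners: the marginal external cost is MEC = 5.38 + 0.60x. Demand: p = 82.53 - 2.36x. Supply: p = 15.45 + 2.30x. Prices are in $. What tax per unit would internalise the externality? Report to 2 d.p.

Social marginal benefit = demand − MEC = 77.15 - 2.96x.
Set SMB = MC: 77.15 - 2.96x = 15.45 + 2.30x → x* = 11.7300.
The Pigouvian tax equals MEC at x*: 5.38 + 0.60×11.7300 = 12.4180.

tax = $12.42 per unit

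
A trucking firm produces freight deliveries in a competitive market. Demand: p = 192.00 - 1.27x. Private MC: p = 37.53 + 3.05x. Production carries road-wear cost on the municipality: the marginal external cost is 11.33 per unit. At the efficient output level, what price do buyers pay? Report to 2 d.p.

Social marginal cost = private MC + MEC = 48.86 + 3.05x.
Set SMC = demand: 48.86 + 3.05x = 192.00 - 1.27x → x* = 33.1343.
Consumer price on the demand curve at x*: 192.00 − 1.27×33.1343 = 149.9194.

P = 149.92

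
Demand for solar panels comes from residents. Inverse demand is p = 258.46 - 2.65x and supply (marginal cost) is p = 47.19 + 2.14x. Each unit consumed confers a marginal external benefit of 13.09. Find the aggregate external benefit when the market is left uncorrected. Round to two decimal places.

Market equilibrium (private): 47.19 + 2.14x = 258.46 - 2.65x → x_m = 44.1065.
Total external benefit = MEB × x_m = 13.09 × 44.1065 = 577.3541.

577.35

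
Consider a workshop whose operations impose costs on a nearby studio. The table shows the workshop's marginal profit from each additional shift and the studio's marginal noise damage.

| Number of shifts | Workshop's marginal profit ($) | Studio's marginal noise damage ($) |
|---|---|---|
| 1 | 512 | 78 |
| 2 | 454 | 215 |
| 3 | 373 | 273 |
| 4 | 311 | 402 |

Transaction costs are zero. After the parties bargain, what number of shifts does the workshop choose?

Bargaining reaches the level where marginal profit last exceeds marginal noise damage.
That holds through level 3 (373 ≥ 273) but not at 4 (311 < 402).

3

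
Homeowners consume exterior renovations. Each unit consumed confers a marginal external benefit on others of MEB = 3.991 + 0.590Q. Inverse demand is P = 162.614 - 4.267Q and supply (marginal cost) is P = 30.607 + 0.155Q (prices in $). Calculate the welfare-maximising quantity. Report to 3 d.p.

Social marginal benefit = demand + MEB = 166.605 - 3.677Q.
Set SMB = MC: 166.605 - 3.677Q = 30.607 + 0.155Q → Q* = 35.4901.

Q* = 35.490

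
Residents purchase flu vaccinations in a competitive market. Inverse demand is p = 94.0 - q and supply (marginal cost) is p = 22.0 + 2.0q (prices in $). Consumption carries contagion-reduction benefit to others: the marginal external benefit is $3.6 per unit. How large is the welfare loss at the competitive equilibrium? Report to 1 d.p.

DWL = $2.2

Market equilibrium (private): 22.0 + 2.0q = 94.0 - q → q_m = 24.0000.
Social marginal benefit = demand + MEB = 97.6 - q.
Set SMB = MC: 97.6 - q = 22.0 + 2.0q → q* = 25.2000.
The loss is the area between SMB and MC from q* to q_m; with linear curves that's a triangle of height MEB(q_m).
DWL = ½ × 1.2000 × 3.6000 = 2.1600.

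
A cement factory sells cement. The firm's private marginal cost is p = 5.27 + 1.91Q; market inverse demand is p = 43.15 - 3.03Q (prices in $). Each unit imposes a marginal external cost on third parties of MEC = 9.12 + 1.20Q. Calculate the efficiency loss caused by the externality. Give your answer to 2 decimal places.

Market equilibrium (private): 5.27 + 1.91Q = 43.15 - 3.03Q → Q_m = 7.6680.
Social marginal cost = private MC + MEC = 14.39 + 3.11Q.
Set SMC = demand: 14.39 + 3.11Q = 43.15 - 3.03Q → Q* = 4.6840.
The loss is the area between SMC and demand from Q* to Q_m; with linear curves that's a triangle of height MEC(Q_m).
DWL = ½ × 2.9840 × 18.3216 = 27.3358.

DWL = $27.34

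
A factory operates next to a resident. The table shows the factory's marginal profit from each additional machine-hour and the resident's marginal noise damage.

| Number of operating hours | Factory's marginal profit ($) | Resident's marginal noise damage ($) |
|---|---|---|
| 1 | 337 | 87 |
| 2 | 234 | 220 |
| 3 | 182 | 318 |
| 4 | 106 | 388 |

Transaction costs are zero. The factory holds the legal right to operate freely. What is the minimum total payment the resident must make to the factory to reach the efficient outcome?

$288

Left alone the factory would choose level 4 (marginal profit stays positive).
Efficient level: k* = 2 (marginal profit ≥ marginal noise damage through 2).
The resident must at least cover the factory's forgone profit from cutting 4→2: 182 + 106 = 288.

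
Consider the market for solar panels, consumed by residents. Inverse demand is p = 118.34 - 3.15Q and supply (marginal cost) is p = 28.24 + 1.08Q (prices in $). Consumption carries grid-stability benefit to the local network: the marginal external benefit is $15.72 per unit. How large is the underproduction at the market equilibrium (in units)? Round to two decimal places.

3.72 units

Market equilibrium (private): 28.24 + 1.08Q = 118.34 - 3.15Q → Q_m = 21.3002.
Social marginal benefit = demand + MEB = 134.06 - 3.15Q.
Set SMB = MC: 134.06 - 3.15Q = 28.24 + 1.08Q → Q* = 25.0165.
Gap = |21.3002 − 25.0165| = 3.7163.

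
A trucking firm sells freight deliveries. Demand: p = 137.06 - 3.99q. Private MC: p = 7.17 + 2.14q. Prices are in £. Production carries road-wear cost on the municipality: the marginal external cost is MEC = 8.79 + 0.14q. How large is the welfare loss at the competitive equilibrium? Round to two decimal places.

Market equilibrium (private): 7.17 + 2.14q = 137.06 - 3.99q → q_m = 21.1892.
Social marginal cost = private MC + MEC = 15.96 + 2.28q.
Set SMC = demand: 15.96 + 2.28q = 137.06 - 3.99q → q* = 19.3142.
The loss is the area between SMC and demand from q* to q_m; with linear curves that's a triangle of height MEC(q_m).
DWL = ½ × 1.8750 × 11.7565 = 11.0217.

DWL = £11.02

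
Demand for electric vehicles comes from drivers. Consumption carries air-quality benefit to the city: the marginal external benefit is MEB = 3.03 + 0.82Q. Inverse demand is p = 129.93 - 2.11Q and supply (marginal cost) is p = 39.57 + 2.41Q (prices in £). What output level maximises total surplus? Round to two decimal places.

Q* = 25.24

Social marginal benefit = demand + MEB = 132.96 - 1.29Q.
Set SMB = MC: 132.96 - 1.29Q = 39.57 + 2.41Q → Q* = 25.2405.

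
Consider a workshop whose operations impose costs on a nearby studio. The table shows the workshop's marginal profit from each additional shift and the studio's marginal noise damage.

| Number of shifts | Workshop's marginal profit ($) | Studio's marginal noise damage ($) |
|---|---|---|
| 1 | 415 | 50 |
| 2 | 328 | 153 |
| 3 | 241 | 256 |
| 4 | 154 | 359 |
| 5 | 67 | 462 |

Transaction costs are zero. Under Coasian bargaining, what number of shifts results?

2

Bargaining reaches the level where marginal profit last exceeds marginal noise damage.
That holds through level 2 (328 ≥ 153) but not at 3 (241 < 256).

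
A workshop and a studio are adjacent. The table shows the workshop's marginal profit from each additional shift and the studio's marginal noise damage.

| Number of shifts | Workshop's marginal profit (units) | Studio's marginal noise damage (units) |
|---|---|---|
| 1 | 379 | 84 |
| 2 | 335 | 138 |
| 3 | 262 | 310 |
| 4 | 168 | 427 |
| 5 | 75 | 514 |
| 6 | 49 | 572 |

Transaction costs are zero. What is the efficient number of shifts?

Bargaining reaches the level where marginal profit last exceeds marginal noise damage.
That holds through level 2 (335 ≥ 138) but not at 3 (262 < 310).

2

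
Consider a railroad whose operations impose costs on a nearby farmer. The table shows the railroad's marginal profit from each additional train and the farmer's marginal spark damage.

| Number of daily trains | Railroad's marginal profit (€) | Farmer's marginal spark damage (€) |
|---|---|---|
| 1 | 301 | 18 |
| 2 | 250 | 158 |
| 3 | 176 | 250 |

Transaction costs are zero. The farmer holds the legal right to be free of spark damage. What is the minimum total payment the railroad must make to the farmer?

Efficient level: marginal profit ≥ marginal spark damage through level 2, so k* = 2.
With the farmer holding the right, the railroad must at least compensate total damage at k*: 18 + 158 = 176.

€176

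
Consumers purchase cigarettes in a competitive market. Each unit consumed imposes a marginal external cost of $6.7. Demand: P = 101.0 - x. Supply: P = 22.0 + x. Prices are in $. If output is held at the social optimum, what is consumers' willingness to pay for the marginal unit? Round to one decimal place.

P = $64.9

Social marginal benefit = demand − MEC = 94.3 - x.
Set SMB = MC: 94.3 - x = 22.0 + x → x* = 36.1500.
Consumer price on the demand curve at x*: 101.0 − 1.0×36.1500 = 64.8500.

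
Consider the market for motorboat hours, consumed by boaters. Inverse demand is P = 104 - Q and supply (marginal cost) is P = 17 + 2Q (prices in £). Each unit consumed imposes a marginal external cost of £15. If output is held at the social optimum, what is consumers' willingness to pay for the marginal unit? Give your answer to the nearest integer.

Social marginal benefit = demand − MEC = 89 - Q.
Set SMB = MC: 89 - Q = 17 + 2Q → Q* = 24.0000.
Consumer price on the demand curve at Q*: 104 − 1×24.0000 = 80.0000.

P = £80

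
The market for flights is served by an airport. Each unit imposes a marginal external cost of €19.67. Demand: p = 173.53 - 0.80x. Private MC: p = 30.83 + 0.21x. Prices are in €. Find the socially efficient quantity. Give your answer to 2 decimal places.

Social marginal cost = private MC + MEC = 50.50 + 0.21x.
Set SMC = demand: 50.50 + 0.21x = 173.53 - 0.80x → x* = 121.8119.

x* = 121.81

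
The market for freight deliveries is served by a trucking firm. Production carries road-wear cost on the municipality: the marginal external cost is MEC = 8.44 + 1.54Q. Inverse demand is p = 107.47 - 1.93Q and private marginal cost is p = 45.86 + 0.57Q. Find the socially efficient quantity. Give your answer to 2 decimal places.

Social marginal cost = private MC + MEC = 54.30 + 2.11Q.
Set SMC = demand: 54.30 + 2.11Q = 107.47 - 1.93Q → Q* = 13.1609.

Q* = 13.16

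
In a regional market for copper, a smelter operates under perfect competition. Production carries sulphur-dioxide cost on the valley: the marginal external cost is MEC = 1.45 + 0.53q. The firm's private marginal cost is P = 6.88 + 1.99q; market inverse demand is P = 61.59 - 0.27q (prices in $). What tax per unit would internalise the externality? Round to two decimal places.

Social marginal cost = private MC + MEC = 8.33 + 2.52q.
Set SMC = demand: 8.33 + 2.52q = 61.59 - 0.27q → q* = 19.0896.
The Pigouvian tax equals MEC at q*: 1.45 + 0.53×19.0896 = 11.5675.

tax = $11.57 per unit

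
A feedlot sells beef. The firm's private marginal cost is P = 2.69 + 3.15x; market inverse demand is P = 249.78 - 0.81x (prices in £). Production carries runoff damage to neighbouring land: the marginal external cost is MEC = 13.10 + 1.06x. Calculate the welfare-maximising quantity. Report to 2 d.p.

x* = 46.61

Social marginal cost = private MC + MEC = 15.79 + 4.21x.
Set SMC = demand: 15.79 + 4.21x = 249.78 - 0.81x → x* = 46.6116.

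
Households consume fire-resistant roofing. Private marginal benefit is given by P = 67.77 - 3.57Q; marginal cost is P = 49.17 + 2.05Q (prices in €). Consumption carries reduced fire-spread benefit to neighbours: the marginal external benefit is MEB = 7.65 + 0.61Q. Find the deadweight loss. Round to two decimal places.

DWL = €9.33

Market equilibrium (private): 49.17 + 2.05Q = 67.77 - 3.57Q → Q_m = 3.3096.
Social marginal benefit = demand + MEB = 75.42 - 2.96Q.
Set SMB = MC: 75.42 - 2.96Q = 49.17 + 2.05Q → Q* = 5.2395.
Height of the DWL triangle at Q_m is SMB(Q_m) − MC(Q_m) = MEB(Q_m) = 9.6689.
DWL = ½ × 1.9299 × 9.6689 = 9.3300.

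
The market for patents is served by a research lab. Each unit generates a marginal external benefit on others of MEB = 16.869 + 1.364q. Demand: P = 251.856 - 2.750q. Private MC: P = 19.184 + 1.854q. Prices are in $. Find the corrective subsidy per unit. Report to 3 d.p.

Social marginal cost = private MC − MEB = 2.315 + 0.490q.
Set SMC = demand: 2.315 + 0.490q = 251.856 - 2.750q → q* = 77.0188.
The Pigouvian subsidy equals MEB at q*: 16.869 + 1.364×77.0188 = 121.9226.

subsidy = $121.923 per unit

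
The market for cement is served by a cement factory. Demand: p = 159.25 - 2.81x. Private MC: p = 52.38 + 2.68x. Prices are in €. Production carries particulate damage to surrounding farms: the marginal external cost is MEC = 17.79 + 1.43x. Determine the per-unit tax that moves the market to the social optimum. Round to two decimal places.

Social marginal cost = private MC + MEC = 70.17 + 4.11x.
Set SMC = demand: 70.17 + 4.11x = 159.25 - 2.81x → x* = 12.8728.
The Pigouvian tax equals MEC at x*: 17.79 + 1.43×12.8728 = 36.1981.

tax = €36.20 per unit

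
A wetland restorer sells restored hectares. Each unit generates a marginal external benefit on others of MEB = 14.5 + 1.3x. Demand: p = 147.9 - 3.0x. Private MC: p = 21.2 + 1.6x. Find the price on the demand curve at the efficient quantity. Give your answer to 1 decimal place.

P = 19.5

Social marginal cost = private MC − MEB = 6.7 + 0.3x.
Set SMC = demand: 6.7 + 0.3x = 147.9 - 3.0x → x* = 42.7879.
Consumer price on the demand curve at x*: 147.9 − 3.0×42.7879 = 19.5363.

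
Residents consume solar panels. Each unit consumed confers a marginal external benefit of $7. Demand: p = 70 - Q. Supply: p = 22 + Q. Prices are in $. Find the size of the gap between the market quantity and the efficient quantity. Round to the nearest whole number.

4 units

Market equilibrium (private): 22 + Q = 70 - Q → Q_m = 24.0000.
Social marginal benefit = demand + MEB = 77 - Q.
Set SMB = MC: 77 - Q = 22 + Q → Q* = 27.5000.
Gap = |24.0000 − 27.5000| = 3.5000.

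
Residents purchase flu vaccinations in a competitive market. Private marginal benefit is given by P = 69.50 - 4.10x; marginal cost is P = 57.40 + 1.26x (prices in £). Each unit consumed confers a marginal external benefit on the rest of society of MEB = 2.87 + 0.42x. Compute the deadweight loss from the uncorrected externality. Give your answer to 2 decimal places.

DWL = £1.48

Market equilibrium (private): 57.40 + 1.26x = 69.50 - 4.10x → x_m = 2.2575.
Social marginal benefit = demand + MEB = 72.37 - 3.68x.
Set SMB = MC: 72.37 - 3.68x = 57.40 + 1.26x → x* = 3.0304.
The welfare-loss triangle has base |x_m − x*| and height MEB(x_m) (the vertical gap between SMB and MC is zero at x* and MEB at x_m).
DWL = ½ × 0.7729 × 3.8181 = 1.4755.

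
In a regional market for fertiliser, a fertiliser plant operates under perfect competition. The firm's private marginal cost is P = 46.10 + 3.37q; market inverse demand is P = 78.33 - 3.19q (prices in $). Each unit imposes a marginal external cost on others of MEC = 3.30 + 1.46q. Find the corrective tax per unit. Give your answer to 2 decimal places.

Social marginal cost = private MC + MEC = 49.40 + 4.83q.
Set SMC = demand: 49.40 + 4.83q = 78.33 - 3.19q → q* = 3.6072.
The Pigouvian tax equals MEC at q*: 3.30 + 1.46×3.6072 = 8.5665.

tax = $8.57 per unit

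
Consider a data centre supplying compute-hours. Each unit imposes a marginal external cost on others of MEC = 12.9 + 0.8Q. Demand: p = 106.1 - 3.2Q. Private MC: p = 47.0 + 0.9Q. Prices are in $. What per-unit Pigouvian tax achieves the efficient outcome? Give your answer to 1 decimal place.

Social marginal cost = private MC + MEC = 59.9 + 1.7Q.
Set SMC = demand: 59.9 + 1.7Q = 106.1 - 3.2Q → Q* = 9.4286.
The Pigouvian tax equals MEC at Q*: 12.9 + 0.8×9.4286 = 20.4429.

tax = $20.4 per unit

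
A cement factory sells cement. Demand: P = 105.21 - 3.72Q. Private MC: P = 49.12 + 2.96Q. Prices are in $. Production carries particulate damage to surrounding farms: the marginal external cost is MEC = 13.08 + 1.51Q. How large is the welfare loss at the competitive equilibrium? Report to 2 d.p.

Market equilibrium (private): 49.12 + 2.96Q = 105.21 - 3.72Q → Q_m = 8.3967.
Social marginal cost = private MC + MEC = 62.20 + 4.47Q.
Set SMC = demand: 62.20 + 4.47Q = 105.21 - 3.72Q → Q* = 5.2515.
Height of the DWL triangle at Q_m is SMC(Q_m) − demand(Q_m) = MEC(Q_m) = 25.7590.
DWL = ½ × 3.1452 × 25.7590 = 40.5086.

DWL = $40.51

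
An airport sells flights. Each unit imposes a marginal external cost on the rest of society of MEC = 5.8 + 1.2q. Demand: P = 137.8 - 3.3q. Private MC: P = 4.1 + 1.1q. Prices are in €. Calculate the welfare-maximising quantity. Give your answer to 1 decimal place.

q* = 22.8

Social marginal cost = private MC + MEC = 9.9 + 2.3q.
Set SMC = demand: 9.9 + 2.3q = 137.8 - 3.3q → q* = 22.8393.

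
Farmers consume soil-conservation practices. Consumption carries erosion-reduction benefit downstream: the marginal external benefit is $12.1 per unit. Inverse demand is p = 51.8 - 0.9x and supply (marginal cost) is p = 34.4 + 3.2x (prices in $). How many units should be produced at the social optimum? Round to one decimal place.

x* = 7.2

Social marginal benefit = demand + MEB = 63.9 - 0.9x.
Set SMB = MC: 63.9 - 0.9x = 34.4 + 3.2x → x* = 7.1951.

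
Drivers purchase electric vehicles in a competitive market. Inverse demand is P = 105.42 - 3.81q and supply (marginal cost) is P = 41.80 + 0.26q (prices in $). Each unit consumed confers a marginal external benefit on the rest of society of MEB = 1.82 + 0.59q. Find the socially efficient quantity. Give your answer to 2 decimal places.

Social marginal benefit = demand + MEB = 107.24 - 3.22q.
Set SMB = MC: 107.24 - 3.22q = 41.80 + 0.26q → q* = 18.8046.

q* = 18.80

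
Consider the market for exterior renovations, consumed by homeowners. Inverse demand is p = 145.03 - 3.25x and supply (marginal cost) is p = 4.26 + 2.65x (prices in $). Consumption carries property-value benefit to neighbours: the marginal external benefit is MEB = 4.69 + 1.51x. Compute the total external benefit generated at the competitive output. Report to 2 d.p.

Market equilibrium (private): 4.26 + 2.65x = 145.03 - 3.25x → x_m = 23.8593.
Total external benefit = ∫₀^{x_m} (4.69 + 1.51x) dx = 4.69×23.8593 + ½×1.51×23.8593² = 541.6961.

$541.70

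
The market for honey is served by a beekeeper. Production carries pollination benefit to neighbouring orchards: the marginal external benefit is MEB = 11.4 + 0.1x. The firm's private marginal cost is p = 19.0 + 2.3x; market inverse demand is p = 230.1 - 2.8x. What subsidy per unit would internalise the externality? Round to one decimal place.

Social marginal cost = private MC − MEB = 7.6 + 2.2x.
Set SMC = demand: 7.6 + 2.2x = 230.1 - 2.8x → x* = 44.5000.
The Pigouvian subsidy equals MEB at x*: 11.4 + 0.1×44.5000 = 15.8500.

subsidy = 15.9 per unit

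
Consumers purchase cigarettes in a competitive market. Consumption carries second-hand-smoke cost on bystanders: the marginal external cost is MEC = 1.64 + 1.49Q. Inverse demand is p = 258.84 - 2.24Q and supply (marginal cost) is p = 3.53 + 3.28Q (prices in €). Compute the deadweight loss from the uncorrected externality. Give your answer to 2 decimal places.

Market equilibrium (private): 3.53 + 3.28Q = 258.84 - 2.24Q → Q_m = 46.2518.
Social marginal benefit = demand − MEC = 257.20 - 3.73Q.
Set SMB = MC: 257.20 - 3.73Q = 3.53 + 3.28Q → Q* = 36.1869.
Between Q* and Q_m the wedge MC − SMB runs linearly from 0 to MEC(Q_m), so the loss is a triangle.
DWL = ½ × 10.0649 × 70.5552 = 355.0655.

DWL = €355.07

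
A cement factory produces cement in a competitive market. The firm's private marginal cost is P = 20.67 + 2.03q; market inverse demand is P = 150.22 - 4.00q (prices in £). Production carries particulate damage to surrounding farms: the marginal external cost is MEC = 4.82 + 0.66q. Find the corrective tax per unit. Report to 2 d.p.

Social marginal cost = private MC + MEC = 25.49 + 2.69q.
Set SMC = demand: 25.49 + 2.69q = 150.22 - 4.00q → q* = 18.6442.
The Pigouvian tax equals MEC at q*: 4.82 + 0.66×18.6442 = 17.1252.

tax = £17.13 per unit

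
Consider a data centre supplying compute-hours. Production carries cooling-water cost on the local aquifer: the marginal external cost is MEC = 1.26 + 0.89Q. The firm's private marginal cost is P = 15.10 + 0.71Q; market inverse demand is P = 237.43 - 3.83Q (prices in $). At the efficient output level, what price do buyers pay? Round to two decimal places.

P = $81.50

Social marginal cost = private MC + MEC = 16.36 + 1.60Q.
Set SMC = demand: 16.36 + 1.60Q = 237.43 - 3.83Q → Q* = 40.7127.
Consumer price on the demand curve at Q*: 237.43 − 3.83×40.7127 = 81.5004.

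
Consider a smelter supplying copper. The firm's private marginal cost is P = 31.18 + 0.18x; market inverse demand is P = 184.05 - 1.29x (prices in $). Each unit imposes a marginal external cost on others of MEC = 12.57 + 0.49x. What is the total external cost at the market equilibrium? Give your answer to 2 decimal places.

Market equilibrium (private): 31.18 + 0.18x = 184.05 - 1.29x → x_m = 103.9932.
Total external cost = ∫₀^{x_m} (12.57 + 0.49x) dx = 12.57×103.9932 + ½×0.49×103.9932² = 3956.7680.

$3956.77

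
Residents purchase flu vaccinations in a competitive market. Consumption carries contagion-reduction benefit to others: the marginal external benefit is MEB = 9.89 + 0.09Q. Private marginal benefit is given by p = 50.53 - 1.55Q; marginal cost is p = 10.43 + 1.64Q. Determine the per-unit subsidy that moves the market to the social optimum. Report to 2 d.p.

subsidy = 11.34 per unit

Social marginal benefit = demand + MEB = 60.42 - 1.46Q.
Set SMB = MC: 60.42 - 1.46Q = 10.43 + 1.64Q → Q* = 16.1258.
The Pigouvian subsidy equals MEB at Q*: 9.89 + 0.09×16.1258 = 11.3413.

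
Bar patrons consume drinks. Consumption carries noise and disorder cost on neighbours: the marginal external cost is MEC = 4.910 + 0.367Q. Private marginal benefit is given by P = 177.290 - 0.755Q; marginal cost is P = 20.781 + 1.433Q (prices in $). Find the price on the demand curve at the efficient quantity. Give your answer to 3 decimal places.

P = $132.493

Social marginal benefit = demand − MEC = 172.380 - 1.122Q.
Set SMB = MC: 172.380 - 1.122Q = 20.781 + 1.433Q → Q* = 59.3342.
Consumer price on the demand curve at Q*: 177.290 − 0.755×59.3342 = 132.4927.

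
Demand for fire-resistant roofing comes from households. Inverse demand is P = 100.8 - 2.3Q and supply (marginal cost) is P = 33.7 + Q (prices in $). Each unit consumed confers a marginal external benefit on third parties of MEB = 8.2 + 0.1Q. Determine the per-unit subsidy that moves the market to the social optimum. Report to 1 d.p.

subsidy = $10.6 per unit

Social marginal benefit = demand + MEB = 109.0 - 2.2Q.
Set SMB = MC: 109.0 - 2.2Q = 33.7 + Q → Q* = 23.5313.
The Pigouvian subsidy equals MEB at Q*: 8.2 + 0.1×23.5313 = 10.5531.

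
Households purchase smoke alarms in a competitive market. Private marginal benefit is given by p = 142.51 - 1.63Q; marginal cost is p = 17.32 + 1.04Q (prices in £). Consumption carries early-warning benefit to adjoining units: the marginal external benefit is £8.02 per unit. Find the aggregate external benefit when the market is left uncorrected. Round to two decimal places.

Market equilibrium (private): 17.32 + 1.04Q = 142.51 - 1.63Q → Q_m = 46.8876.
Total external benefit = MEB × Q_m = 8.02 × 46.8876 = 376.0386.

£376.04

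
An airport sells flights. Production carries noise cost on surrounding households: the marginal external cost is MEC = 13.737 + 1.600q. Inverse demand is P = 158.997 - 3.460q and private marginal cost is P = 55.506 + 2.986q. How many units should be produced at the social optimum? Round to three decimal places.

Social marginal cost = private MC + MEC = 69.243 + 4.586q.
Set SMC = demand: 69.243 + 4.586q = 158.997 - 3.460q → q* = 11.1551.

q* = 11.155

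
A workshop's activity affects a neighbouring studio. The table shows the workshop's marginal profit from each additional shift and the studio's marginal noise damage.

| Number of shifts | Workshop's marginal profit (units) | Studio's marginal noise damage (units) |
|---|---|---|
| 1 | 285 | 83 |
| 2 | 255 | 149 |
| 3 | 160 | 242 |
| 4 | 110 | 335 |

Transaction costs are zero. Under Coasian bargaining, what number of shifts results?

2

Bargaining reaches the level where marginal profit last exceeds marginal noise damage.
That holds through level 2 (255 ≥ 149) but not at 3 (160 < 242).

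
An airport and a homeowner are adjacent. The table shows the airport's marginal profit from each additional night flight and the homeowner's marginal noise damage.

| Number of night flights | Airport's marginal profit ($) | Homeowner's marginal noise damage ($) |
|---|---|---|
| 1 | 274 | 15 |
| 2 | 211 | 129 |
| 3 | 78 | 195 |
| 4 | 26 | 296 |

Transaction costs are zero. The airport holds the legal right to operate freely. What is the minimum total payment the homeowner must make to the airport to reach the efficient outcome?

$104

Left alone the airport would choose level 4 (marginal profit stays positive).
Efficient level: k* = 2 (marginal profit ≥ marginal noise damage through 2).
The homeowner must at least cover the airport's forgone profit from cutting 4→2: 78 + 26 = 104.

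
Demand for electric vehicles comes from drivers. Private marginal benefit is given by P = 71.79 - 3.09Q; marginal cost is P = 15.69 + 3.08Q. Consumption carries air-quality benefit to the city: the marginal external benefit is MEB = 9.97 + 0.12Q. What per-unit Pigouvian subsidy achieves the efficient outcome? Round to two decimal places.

subsidy = 11.28 per unit

Social marginal benefit = demand + MEB = 81.76 - 2.97Q.
Set SMB = MC: 81.76 - 2.97Q = 15.69 + 3.08Q → Q* = 10.9207.
The Pigouvian subsidy equals MEB at Q*: 9.97 + 0.12×10.9207 = 11.2805.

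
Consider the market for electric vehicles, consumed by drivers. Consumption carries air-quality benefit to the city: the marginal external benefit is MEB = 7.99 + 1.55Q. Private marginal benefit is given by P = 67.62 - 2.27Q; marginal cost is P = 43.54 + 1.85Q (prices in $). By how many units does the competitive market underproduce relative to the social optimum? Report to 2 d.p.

Market equilibrium (private): 43.54 + 1.85Q = 67.62 - 2.27Q → Q_m = 5.8447.
Social marginal benefit = demand + MEB = 75.61 - 0.72Q.
Set SMB = MC: 75.61 - 0.72Q = 43.54 + 1.85Q → Q* = 12.4786.
Gap = |5.8447 − 12.4786| = 6.6339.

6.63 units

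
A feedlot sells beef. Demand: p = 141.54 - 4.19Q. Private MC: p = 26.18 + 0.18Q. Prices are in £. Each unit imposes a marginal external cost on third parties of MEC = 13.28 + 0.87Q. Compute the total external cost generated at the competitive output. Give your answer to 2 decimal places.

Market equilibrium (private): 26.18 + 0.18Q = 141.54 - 4.19Q → Q_m = 26.3982.
Total external cost = ∫₀^{Q_m} (13.28 + 0.87Q) dQ = 13.28×26.3982 + ½×0.87×26.3982² = 653.7044.

£653.70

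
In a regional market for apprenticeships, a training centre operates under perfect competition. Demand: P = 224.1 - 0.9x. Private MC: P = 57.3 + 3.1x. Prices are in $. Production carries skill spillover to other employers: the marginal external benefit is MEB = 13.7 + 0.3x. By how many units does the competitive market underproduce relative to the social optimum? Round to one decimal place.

7.1 units

Market equilibrium (private): 57.3 + 3.1x = 224.1 - 0.9x → x_m = 41.7000.
Social marginal cost = private MC − MEB = 43.6 + 2.8x.
Set SMC = demand: 43.6 + 2.8x = 224.1 - 0.9x → x* = 48.7838.
Gap = |41.7000 − 48.7838| = 7.0838.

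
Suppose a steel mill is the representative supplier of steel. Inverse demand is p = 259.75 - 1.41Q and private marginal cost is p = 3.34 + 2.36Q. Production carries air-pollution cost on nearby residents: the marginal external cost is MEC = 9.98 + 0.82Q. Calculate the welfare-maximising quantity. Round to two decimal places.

Social marginal cost = private MC + MEC = 13.32 + 3.18Q.
Set SMC = demand: 13.32 + 3.18Q = 259.75 - 1.41Q → Q* = 53.6885.

Q* = 53.69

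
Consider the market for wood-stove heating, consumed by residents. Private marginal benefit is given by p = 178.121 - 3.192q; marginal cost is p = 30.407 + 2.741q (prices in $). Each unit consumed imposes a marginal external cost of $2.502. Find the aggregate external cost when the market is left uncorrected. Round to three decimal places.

$62.292

Market equilibrium (private): 30.407 + 2.741q = 178.121 - 3.192q → q_m = 24.8970.
Total external cost = MEC × q_m = 2.502 × 24.8970 = 62.2923.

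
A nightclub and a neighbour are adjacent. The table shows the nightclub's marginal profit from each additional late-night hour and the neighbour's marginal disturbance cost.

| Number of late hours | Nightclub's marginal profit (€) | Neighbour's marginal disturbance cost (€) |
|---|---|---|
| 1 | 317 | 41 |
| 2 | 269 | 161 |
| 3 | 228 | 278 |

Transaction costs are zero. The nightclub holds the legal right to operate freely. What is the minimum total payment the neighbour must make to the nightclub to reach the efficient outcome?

€228

Left alone the nightclub would choose level 3 (marginal profit stays positive).
Efficient level: k* = 2 (marginal profit ≥ marginal disturbance cost through 2).
The neighbour must at least cover the nightclub's forgone profit from cutting 3→2: 228 = 228.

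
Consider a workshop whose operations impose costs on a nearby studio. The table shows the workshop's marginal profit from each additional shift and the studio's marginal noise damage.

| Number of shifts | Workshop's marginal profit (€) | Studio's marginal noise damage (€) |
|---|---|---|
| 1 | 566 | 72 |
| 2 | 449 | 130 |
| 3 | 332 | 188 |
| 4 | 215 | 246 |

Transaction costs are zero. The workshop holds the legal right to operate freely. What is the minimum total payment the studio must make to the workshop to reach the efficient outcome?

€215

Left alone the workshop would choose level 4 (marginal profit stays positive).
Efficient level: k* = 3 (marginal profit ≥ marginal noise damage through 3).
The studio must at least cover the workshop's forgone profit from cutting 4→3: 215 = 215.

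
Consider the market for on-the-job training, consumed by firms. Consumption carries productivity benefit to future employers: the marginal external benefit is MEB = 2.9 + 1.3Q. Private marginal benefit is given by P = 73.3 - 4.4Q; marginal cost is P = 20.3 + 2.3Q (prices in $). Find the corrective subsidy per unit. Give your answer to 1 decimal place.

Social marginal benefit = demand + MEB = 76.2 - 3.1Q.
Set SMB = MC: 76.2 - 3.1Q = 20.3 + 2.3Q → Q* = 10.3519.
The Pigouvian subsidy equals MEB at Q*: 2.9 + 1.3×10.3519 = 16.3575.

subsidy = $16.4 per unit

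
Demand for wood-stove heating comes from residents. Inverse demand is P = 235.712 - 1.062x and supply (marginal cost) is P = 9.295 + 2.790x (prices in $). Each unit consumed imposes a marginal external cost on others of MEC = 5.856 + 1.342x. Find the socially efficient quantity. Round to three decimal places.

x* = 42.465

Social marginal benefit = demand − MEC = 229.856 - 2.404x.
Set SMB = MC: 229.856 - 2.404x = 9.295 + 2.790x → x* = 42.4646.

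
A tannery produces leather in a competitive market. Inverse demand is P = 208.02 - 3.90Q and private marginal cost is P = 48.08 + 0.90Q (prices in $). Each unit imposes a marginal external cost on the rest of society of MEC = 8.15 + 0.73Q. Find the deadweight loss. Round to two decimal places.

Market equilibrium (private): 48.08 + 0.90Q = 208.02 - 3.90Q → Q_m = 33.3208.
Social marginal cost = private MC + MEC = 56.23 + 1.63Q.
Set SMC = demand: 56.23 + 1.63Q = 208.02 - 3.90Q → Q* = 27.4485.
Between Q* and Q_m the wedge SMC − demand runs linearly from 0 to MEC(Q_m), so the loss is a triangle.
DWL = ½ × 5.8723 × 32.4742 = 95.3491.

DWL = $95.35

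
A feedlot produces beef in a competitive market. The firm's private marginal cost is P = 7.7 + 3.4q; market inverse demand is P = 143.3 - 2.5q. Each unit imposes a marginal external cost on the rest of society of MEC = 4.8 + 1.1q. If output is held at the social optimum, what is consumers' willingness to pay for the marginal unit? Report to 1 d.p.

P = 96.6

Social marginal cost = private MC + MEC = 12.5 + 4.5q.
Set SMC = demand: 12.5 + 4.5q = 143.3 - 2.5q → q* = 18.6857.
Consumer price on the demand curve at q*: 143.3 − 2.5×18.6857 = 96.5858.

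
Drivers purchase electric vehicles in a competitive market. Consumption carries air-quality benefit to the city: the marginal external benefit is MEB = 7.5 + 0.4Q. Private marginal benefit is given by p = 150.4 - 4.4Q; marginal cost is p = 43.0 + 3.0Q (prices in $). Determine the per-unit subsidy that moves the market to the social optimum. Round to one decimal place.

Social marginal benefit = demand + MEB = 157.9 - 4.0Q.
Set SMB = MC: 157.9 - 4.0Q = 43.0 + 3.0Q → Q* = 16.4143.
The Pigouvian subsidy equals MEB at Q*: 7.5 + 0.4×16.4143 = 14.0657.

subsidy = $14.1 per unit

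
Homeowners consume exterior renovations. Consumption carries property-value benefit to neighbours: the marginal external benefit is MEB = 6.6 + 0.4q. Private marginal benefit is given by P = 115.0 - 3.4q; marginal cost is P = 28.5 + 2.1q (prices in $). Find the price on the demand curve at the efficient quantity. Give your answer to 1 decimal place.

P = $52.9

Social marginal benefit = demand + MEB = 121.6 - 3.0q.
Set SMB = MC: 121.6 - 3.0q = 28.5 + 2.1q → q* = 18.2549.
Consumer price on the demand curve at q*: 115.0 − 3.4×18.2549 = 52.9333.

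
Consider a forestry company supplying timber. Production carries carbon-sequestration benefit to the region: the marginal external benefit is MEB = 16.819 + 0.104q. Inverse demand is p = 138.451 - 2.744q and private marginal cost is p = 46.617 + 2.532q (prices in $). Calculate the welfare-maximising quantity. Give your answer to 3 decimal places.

q* = 21.008

Social marginal cost = private MC − MEB = 29.798 + 2.428q.
Set SMC = demand: 29.798 + 2.428q = 138.451 - 2.744q → q* = 21.0079.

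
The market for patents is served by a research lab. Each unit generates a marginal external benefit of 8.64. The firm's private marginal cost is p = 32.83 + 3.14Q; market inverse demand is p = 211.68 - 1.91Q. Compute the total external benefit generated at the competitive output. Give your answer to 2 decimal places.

Market equilibrium (private): 32.83 + 3.14Q = 211.68 - 1.91Q → Q_m = 35.4158.
Total external benefit = MEB × Q_m = 8.64 × 35.4158 = 305.9925.

305.99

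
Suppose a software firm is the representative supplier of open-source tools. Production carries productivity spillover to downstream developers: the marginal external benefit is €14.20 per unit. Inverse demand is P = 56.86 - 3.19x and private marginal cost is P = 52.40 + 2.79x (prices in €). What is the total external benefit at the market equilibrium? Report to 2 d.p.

€10.59

Market equilibrium (private): 52.40 + 2.79x = 56.86 - 3.19x → x_m = 0.7458.
Total external benefit = MEB × x_m = 14.20 × 0.7458 = 10.5904.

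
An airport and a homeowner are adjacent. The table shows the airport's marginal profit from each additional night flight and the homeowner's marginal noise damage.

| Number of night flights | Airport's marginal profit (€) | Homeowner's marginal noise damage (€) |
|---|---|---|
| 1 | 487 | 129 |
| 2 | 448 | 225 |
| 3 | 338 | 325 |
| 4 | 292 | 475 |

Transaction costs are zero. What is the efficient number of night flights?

Bargaining reaches the level where marginal profit last exceeds marginal noise damage.
That holds through level 3 (338 ≥ 325) but not at 4 (292 < 475).

3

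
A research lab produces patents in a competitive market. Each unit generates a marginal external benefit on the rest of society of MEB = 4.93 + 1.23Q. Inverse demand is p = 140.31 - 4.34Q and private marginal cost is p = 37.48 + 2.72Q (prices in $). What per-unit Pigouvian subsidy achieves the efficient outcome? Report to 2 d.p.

subsidy = $27.66 per unit

Social marginal cost = private MC − MEB = 32.55 + 1.49Q.
Set SMC = demand: 32.55 + 1.49Q = 140.31 - 4.34Q → Q* = 18.4837.
The Pigouvian subsidy equals MEB at Q*: 4.93 + 1.23×18.4837 = 27.6650.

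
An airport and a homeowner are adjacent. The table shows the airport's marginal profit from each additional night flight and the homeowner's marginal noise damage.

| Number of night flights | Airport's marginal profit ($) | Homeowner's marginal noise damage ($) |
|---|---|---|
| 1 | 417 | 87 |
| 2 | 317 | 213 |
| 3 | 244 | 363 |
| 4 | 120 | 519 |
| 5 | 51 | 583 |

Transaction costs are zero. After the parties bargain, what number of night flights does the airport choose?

2

Bargaining reaches the level where marginal profit last exceeds marginal noise damage.
That holds through level 2 (317 ≥ 213) but not at 3 (244 < 363).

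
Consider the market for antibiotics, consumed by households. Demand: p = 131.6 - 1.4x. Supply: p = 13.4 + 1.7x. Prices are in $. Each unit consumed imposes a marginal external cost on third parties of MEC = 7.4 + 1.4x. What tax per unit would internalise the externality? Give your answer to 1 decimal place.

tax = $41.9 per unit

Social marginal benefit = demand − MEC = 124.2 - 2.8x.
Set SMB = MC: 124.2 - 2.8x = 13.4 + 1.7x → x* = 24.6222.
The Pigouvian tax equals MEC at x*: 7.4 + 1.4×24.6222 = 41.8711.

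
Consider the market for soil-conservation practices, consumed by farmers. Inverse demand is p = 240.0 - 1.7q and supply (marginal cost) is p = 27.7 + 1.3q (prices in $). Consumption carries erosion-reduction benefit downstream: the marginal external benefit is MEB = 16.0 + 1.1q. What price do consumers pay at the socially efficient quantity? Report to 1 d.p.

Social marginal benefit = demand + MEB = 256.0 - 0.6q.
Set SMB = MC: 256.0 - 0.6q = 27.7 + 1.3q → q* = 120.1579.
Consumer price on the demand curve at q*: 240.0 − 1.7×120.1579 = 35.7316.

P = $35.7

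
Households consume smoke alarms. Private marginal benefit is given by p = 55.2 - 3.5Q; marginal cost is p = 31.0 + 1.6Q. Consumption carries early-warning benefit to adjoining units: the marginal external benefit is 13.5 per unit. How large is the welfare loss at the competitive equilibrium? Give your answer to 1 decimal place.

DWL = 17.9

Market equilibrium (private): 31.0 + 1.6Q = 55.2 - 3.5Q → Q_m = 4.7451.
Social marginal benefit = demand + MEB = 68.7 - 3.5Q.
Set SMB = MC: 68.7 - 3.5Q = 31.0 + 1.6Q → Q* = 7.3922.
The loss is the area between SMB and MC from Q* to Q_m; with linear curves that's a triangle of height MEB(Q_m).
DWL = ½ × 2.6471 × 13.5000 = 17.8679.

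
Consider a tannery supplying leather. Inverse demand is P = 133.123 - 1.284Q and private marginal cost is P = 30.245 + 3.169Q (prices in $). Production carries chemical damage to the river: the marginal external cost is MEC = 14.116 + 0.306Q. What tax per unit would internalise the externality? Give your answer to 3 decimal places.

Social marginal cost = private MC + MEC = 44.361 + 3.475Q.
Set SMC = demand: 44.361 + 3.475Q = 133.123 - 1.284Q → Q* = 18.6514.
The Pigouvian tax equals MEC at Q*: 14.116 + 0.306×18.6514 = 19.8233.

tax = $19.823 per unit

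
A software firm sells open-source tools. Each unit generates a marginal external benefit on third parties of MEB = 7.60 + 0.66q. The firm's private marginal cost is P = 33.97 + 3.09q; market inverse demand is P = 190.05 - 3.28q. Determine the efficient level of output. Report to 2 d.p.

q* = 28.67

Social marginal cost = private MC − MEB = 26.37 + 2.43q.
Set SMC = demand: 26.37 + 2.43q = 190.05 - 3.28q → q* = 28.6655.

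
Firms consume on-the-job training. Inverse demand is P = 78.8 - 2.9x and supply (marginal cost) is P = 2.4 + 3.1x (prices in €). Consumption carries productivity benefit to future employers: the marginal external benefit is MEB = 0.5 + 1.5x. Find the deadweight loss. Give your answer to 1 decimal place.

DWL = €42.7

Market equilibrium (private): 2.4 + 3.1x = 78.8 - 2.9x → x_m = 12.7333.
Social marginal benefit = demand + MEB = 79.3 - 1.4x.
Set SMB = MC: 79.3 - 1.4x = 2.4 + 3.1x → x* = 17.0889.
The loss is the area between SMB and MC from x* to x_m; with linear curves that's a triangle of height MEB(x_m).
DWL = ½ × 4.3556 × 19.6000 = 42.6849.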